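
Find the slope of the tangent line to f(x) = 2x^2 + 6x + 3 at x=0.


The slope of the tangent line equals f'(x) at the point.
f(x) = 2x^2 + 6x + 3
f'(x) = 4x + 6
At x = 0:
f'(0) = 4 * 0 + 6
= 0 + 6
= 6

6


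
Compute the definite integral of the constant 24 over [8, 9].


The integral of a constant k over [a, b] equals k * (b - a).
integral from 8 to 9 of 24 dx
= 24 * (9 - 8)
= 24 * 1
= 24

24


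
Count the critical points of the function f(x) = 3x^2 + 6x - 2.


Find where f'(x) = 0:
f'(x) = 6x + 6
Set f'(x) = 0:
6x + 6 = 0
x = -6 / 6 = -1
This is a linear equation in x, so there is exactly one solution.
Number of critical points: 1

1


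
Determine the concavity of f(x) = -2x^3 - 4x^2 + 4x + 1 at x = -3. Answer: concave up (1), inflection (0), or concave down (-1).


Concavity is determined by the sign of f''(x).
f(x) = -2x^3 - 4x^2 + 4x + 1
f'(x) = -6x^2 - 8x + 4
f''(x) = -12x - 8
f''(-3) = -12 * (-3) - 8
= 36 - 8
= 28
Since f''(-3) > 0, the function is concave up (1)

1


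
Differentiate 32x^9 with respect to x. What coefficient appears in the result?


We apply the power rule: d/dx [ax^n] = a*n * x^(n-1)
d/dx [32x^9]
= 32 * 9 * x^(9-1)
= 288x^8
The coefficient is 288

288


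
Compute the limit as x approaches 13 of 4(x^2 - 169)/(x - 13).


Direct substitution gives 0/0, so we factor the numerator.
Factor: 4(x^2 - 169) = 4 * (x - 13)(x + 13)
Cancel the common factor (x - 13):
4(x^2 - 169)/(x - 13) = 4 * (x + 13)
Now substitute x = 13:
= 4 * (13 + 13) = 104

104


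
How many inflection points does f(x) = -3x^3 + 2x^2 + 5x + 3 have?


Inflection points occur where f''(x) = 0 and concavity changes.
f(x) = -3x^3 + 2x^2 + 5x + 3
f'(x) = -9x^2 + 4x + 5
f''(x) = -18x + 4
Set f''(x) = 0:
-18x + 4 = 0
x = -4 / (-18) = 2/9
Since f''(x) is linear (degree 1), it changes sign at this point.
Therefore there is exactly 1 inflection point.

1


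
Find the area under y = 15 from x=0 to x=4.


The area under a constant function y = 15 is a rectangle.
Width = 4 - 0 = 4
Height = 15
Area = width * height
= 4 * 15
= 60

60


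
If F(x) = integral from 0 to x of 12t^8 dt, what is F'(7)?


By the Fundamental Theorem of Calculus (Part 1):
If F(x) = integral from 0 to x of f(t) dt, then F'(x) = f(x)
Here f(t) = 12t^8
So F'(x) = 12x^8
Evaluate at x = 7:
F'(7) = 12 * 7^8
= 12 * 5764801
= 69177612

69177612


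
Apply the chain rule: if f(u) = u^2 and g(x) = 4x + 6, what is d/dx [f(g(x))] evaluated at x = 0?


Using the chain rule: (f(g(x)))' = f'(g(x)) * g'(x)
First, find g(0):
g(0) = 4 * 0 + 6 = 6
Next, f'(u) = 2u
And g'(x) = 4
So f'(g(0)) * g'(0)
= 2 * 6 * 4
= 48

48


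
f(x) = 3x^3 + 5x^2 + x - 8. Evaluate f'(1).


Differentiate f(x) = 3x^3 + 5x^2 + x - 8 term by term:
f'(x) = 9x^2 + 10x + 1
Substitute x = 1:
f'(1) = 9 * 1^2 + 10 * 1 + 1
= 9 + 10 + 1
= 20

20


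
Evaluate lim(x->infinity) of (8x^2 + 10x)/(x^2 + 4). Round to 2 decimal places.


For limits at infinity with equal-degree polynomials,
we compare leading coefficients.
Numerator leading term: 8x^2
Denominator leading term: x^2
Divide both by x^2:
lim = (8 + 10/x) / (1 + 4/x^2)
As x -> infinity, the 1/x and 1/x^2 terms vanish:
= 8/1 = 8 = 8.00

8.00


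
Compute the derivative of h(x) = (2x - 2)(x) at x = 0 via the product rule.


Let u(x) = 2x - 2 and v(x) = x
u'(x) = 2
v'(x) = 1
Product rule: h'(x) = u'(x)*v(x) + u(x)*v'(x)
= 2 * (x) + (2x - 2) * 1
At x = 0:
u(0) = 2 * 0 - 2 = -2
v(0) = 1 * 0 + 0 = 0
h'(0) = 2 * 0 + (-2) * 1
= 0 - 2
= -2

-2


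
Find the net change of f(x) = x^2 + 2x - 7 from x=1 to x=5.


Net change = f(b) - f(a)
f(x) = x^2 + 2x - 7
Compute f(5):
f(5) = 1 * 5^2 + 2 * 5 - 7
= 25 + 10 - 7
= 28
Compute f(1):
f(1) = 1 * 1^2 + 2 * 1 - 7
= 1 + 2 - 7
= -4
Net change = 28 - (-4) = 32

32


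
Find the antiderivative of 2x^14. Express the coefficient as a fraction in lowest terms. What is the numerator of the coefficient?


Apply the power rule for integration:
integral of ax^n dx = a/(n+1) * x^(n+1) + C
integral of 2x^14 dx
= 2/15 * x^15 + C
The coefficient in lowest terms is 2/15, and its numerator is 2

2


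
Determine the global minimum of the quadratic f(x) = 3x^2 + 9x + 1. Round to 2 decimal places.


For a quadratic f(x) = ax^2 + bx + c with a > 0, the minimum is at the vertex.
Vertex x-coordinate: x = -b/(2a)
x = -(9) / (2 * 3)
x = -9/6 = -3/2
Substitute back to find the minimum value:
f(-3/2) = 3 * (-3/2)^2 + 9 * (-3/2) + 1
= 27/4 - 27/2 + 1
= -23/4 = -5.75

-5.75


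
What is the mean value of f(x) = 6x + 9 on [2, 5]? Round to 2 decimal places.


Average value = 1/(b-a) * integral from a to b of f(x) dx
First compute the integral of 6x + 9:
F(x) = 3x^2 + 9x
F(5) = 3 * 25 + 9 * 5 = 120
F(2) = 3 * 4 + 9 * 2 = 30
Integral = 120 - 30 = 90
Average = 90 / (5 - 2) = 90 / 3
= 30 = 30.00

30.00


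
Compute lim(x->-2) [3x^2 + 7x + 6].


Since polynomials are continuous, we use direct substitution.
lim(x->-2) of 3x^2 + 7x + 6
= 3 * (-2)^2 + 7 * (-2) + 6
= 12 - 14 + 6
= 4

4


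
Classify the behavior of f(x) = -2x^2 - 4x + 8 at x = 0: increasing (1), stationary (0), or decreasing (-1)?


Compute f'(x) to determine behavior:
f'(x) = -4x - 4
f'(0) = -4 * 0 - 4
= 0 - 4
= -4
Since f'(0) < 0, the function is decreasing (-1)

-1


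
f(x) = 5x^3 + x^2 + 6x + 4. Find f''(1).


First derivative:
f'(x) = 15x^2 + 2x + 6
Second derivative:
f''(x) = 30x + 2
Substitute x = 1:
f''(1) = 30 * 1 + 2
= 30 + 2
= 32

32


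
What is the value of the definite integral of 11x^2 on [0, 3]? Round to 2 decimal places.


Find the antiderivative of 11x^2:
F(x) = 11/3 * x^3
Apply the Fundamental Theorem of Calculus:
F(3) - F(0)
= 11/3 * 3^3 - 11/3 * 0^3
= 11/3 * (27 - 0)
= 11/3 * 27
= 99 = 99.00

99.00


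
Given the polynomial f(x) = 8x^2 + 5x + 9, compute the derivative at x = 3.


Differentiate term by term using power and sum rules:
f(x) = 8x^2 + 5x + 9
f'(x) = 16x + 5
Substitute x = 3:
f'(3) = 16 * 3 + 5
= 48 + 5
= 53

53


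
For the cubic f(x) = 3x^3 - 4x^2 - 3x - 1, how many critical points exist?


Find where f'(x) = 0:
f(x) = 3x^3 - 4x^2 - 3x - 1
f'(x) = 9x^2 - 8x - 3
This is a quadratic in x. Use the discriminant to count real roots.
Discriminant = (-8)^2 - 4 * 9 * (-3)
= 64 - (-108)
= 172
Since discriminant > 0, f'(x) = 0 has 2 real solutions.
Number of critical points: 2

2


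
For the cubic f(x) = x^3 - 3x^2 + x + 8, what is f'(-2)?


Differentiate f(x) = x^3 - 3x^2 + x + 8 term by term:
f'(x) = 3x^2 - 6x + 1
Substitute x = -2:
f'(-2) = 3 * (-2)^2 - 6 * (-2) + 1
= 12 + 12 + 1
= 25

25


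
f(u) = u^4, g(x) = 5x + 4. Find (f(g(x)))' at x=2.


Using the chain rule: (f(g(x)))' = f'(g(x)) * g'(x)
First, find g(2):
g(2) = 5 * 2 + 4 = 14
Next, f'(u) = 4u^3
And g'(x) = 5
So f'(g(2)) * g'(2)
= 4 * 14^3 * 5
= 4 * 2744 * 5
= 54880

54880


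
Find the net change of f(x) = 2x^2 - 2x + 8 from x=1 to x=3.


Net change = f(b) - f(a)
f(x) = 2x^2 - 2x + 8
Compute f(3):
f(3) = 2 * 3^2 - 2 * 3 + 8
= 18 - 6 + 8
= 20
Compute f(1):
f(1) = 2 * 1^2 - 2 * 1 + 8
= 2 - 2 + 8
= 8
Net change = 20 - 8 = 12

12


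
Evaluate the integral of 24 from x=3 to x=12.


The integral of a constant k over [a, b] equals k * (b - a).
integral from 3 to 12 of 24 dx
= 24 * (12 - 3)
= 24 * 9
= 216

216


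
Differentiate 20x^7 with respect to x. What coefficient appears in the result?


We apply the power rule: d/dx [ax^n] = a*n * x^(n-1)
d/dx [20x^7]
= 20 * 7 * x^(7-1)
= 140x^6
The coefficient is 140

140


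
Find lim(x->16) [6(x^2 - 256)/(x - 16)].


Direct substitution gives 0/0, so we factor the numerator.
Factor: 6(x^2 - 256) = 6 * (x - 16)(x + 16)
Cancel the common factor (x - 16):
6(x^2 - 256)/(x - 16) = 6 * (x + 16)
Now substitute x = 16:
= 6 * (16 + 16) = 192

192


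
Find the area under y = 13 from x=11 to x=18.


The area under a constant function y = 13 is a rectangle.
Width = 18 - 11 = 7
Height = 13
Area = width * height
= 7 * 13
= 91

91


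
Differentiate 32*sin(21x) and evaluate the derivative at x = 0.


Apply the chain rule to differentiate 32*sin(21x):
d/dx [32*sin(21x)]
= 32 * cos(21x) * d/dx(21x)
= 32 * 21 * cos(21x)
= 672 * cos(21x)
Evaluate at x = 0:
= 672 * cos(0)
= 672 * 1
= 672

672


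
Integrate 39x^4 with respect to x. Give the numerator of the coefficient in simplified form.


Apply the power rule for integration:
integral of ax^n dx = a/(n+1) * x^(n+1) + C
integral of 39x^4 dx
= 39/5 * x^5 + C
The coefficient in lowest terms is 39/5, and its numerator is 39

39


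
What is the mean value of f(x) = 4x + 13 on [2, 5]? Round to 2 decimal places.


Average value = 1/(b-a) * integral from a to b of f(x) dx
First compute the integral of 4x + 13:
F(x) = 2x^2 + 13x
F(5) = 2 * 25 + 13 * 5 = 115
F(2) = 2 * 4 + 13 * 2 = 34
Integral = 115 - 34 = 81
Average = 81 / (5 - 2) = 81 / 3
= 27 = 27.00

27.00


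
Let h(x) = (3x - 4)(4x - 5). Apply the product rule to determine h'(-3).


Let u(x) = 3x - 4 and v(x) = 4x - 5
u'(x) = 3
v'(x) = 4
Product rule: h'(x) = u'(x)*v(x) + u(x)*v'(x)
= 3 * (4x - 5) + (3x - 4) * 4
At x = -3:
u(-3) = 3 * (-3) - 4 = -13
v(-3) = 4 * (-3) - 5 = -17
h'(-3) = 3 * (-17) + (-13) * 4
= -51 - 52
= -103

-103


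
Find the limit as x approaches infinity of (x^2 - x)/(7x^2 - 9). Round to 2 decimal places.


For limits at infinity with equal-degree polynomials,
we compare leading coefficients.
Numerator leading term: x^2
Denominator leading term: 7x^2
Divide both by x^2:
lim = (1 - 1/x) / (7 - 9/x^2)
As x -> infinity, the 1/x and 1/x^2 terms vanish:
= 1/7 ≈ 0.14

0.14


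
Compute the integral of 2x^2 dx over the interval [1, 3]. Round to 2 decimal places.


Find the antiderivative of 2x^2:
F(x) = 2/3 * x^3
Apply the Fundamental Theorem of Calculus:
F(3) - F(1)
= 2/3 * 3^3 - 2/3 * 1^3
= 2/3 * (27 - 1)
= 2/3 * 26
= 52/3 ≈ 17.33

17.33


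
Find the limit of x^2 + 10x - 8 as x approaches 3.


Since polynomials are continuous, we use direct substitution.
lim(x->3) of x^2 + 10x - 8
= 1 * 3^2 + 10 * 3 - 8
= 9 + 30 - 8
= 31

31


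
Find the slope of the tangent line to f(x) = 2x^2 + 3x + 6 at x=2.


The slope of the tangent line equals f'(x) at the point.
f(x) = 2x^2 + 3x + 6
f'(x) = 4x + 3
At x = 2:
f'(2) = 4 * 2 + 3
= 8 + 3
= 11

11


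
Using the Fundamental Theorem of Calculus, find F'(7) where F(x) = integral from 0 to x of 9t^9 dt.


By the Fundamental Theorem of Calculus (Part 1):
If F(x) = integral from 0 to x of f(t) dt, then F'(x) = f(x)
Here f(t) = 9t^9
So F'(x) = 9x^9
Evaluate at x = 7:
F'(7) = 9 * 7^9
= 9 * 40353607
= 363182463

363182463


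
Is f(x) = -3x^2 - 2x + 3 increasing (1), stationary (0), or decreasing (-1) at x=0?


Compute f'(x) to determine behavior:
f'(x) = -6x - 2
f'(0) = -6 * 0 - 2
= 0 - 2
= -2
Since f'(0) < 0, the function is decreasing (-1)

-1


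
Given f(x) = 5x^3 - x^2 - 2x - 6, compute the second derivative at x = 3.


First derivative:
f'(x) = 15x^2 - 2x - 2
Second derivative:
f''(x) = 30x - 2
Substitute x = 3:
f''(3) = 30 * 3 - 2
= 90 - 2
= 88

88


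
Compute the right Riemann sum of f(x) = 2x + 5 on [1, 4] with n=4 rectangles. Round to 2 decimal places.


Right Riemann sum uses right endpoints of each subinterval.
Interval: [1, 4], n = 4
dx = (4 - 1) / 4 = 3/4
Right endpoints: [7/4, 5/2, 13/4, 4]
f values: [17/2, 10, 23/2, 13]
Sum = dx * (sum of f values)
= 3/4 * 43
= 129/4 = 32.25

32.25


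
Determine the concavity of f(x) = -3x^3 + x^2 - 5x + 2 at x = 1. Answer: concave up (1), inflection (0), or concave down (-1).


Concavity is determined by the sign of f''(x).
f(x) = -3x^3 + x^2 - 5x + 2
f'(x) = -9x^2 + 2x - 5
f''(x) = -18x + 2
f''(1) = -18 * 1 + 2
= -18 + 2
= -16
Since f''(1) < 0, the function is concave down (-1)

-1


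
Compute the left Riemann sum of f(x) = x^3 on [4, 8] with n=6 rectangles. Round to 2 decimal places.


Left Riemann sum uses left endpoints of each subinterval.
Interval: [4, 8], n = 6
dx = (8 - 4) / 6 = 2/3
Left endpoints: [4, 14/3, 16/3, 6, 20/3, 22/3]
f values: [64, 2744/27, 4096/27, 216, 8000/27, 10648/27]
Sum = dx * (sum of f values)
= 2/3 * 1224
= 816 = 816.00

816.00


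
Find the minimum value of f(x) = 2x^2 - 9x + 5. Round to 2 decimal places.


For a quadratic f(x) = ax^2 + bx + c with a > 0, the minimum is at the vertex.
Vertex x-coordinate: x = -b/(2a)
x = -(-9) / (2 * 2)
x = 9/4
Substitute back to find the minimum value:
f(9/4) = 2 * (9/4)^2 - 9 * (9/4) + 5
= 81/8 - 81/4 + 5
= -41/8 ≈ -5.13

-5.13


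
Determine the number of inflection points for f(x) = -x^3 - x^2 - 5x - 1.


Inflection points occur where f''(x) = 0 and concavity changes.
f(x) = -x^3 - x^2 - 5x - 1
f'(x) = -3x^2 - 2x - 5
f''(x) = -6x - 2
Set f''(x) = 0:
-6x - 2 = 0
x = 2 / (-6) = -1/3
Since f''(x) is linear (degree 1), it changes sign at this point.
Therefore there is exactly 1 inflection point.

1


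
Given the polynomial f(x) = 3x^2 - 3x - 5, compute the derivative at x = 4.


Differentiate term by term using power and sum rules:
f(x) = 3x^2 - 3x - 5
f'(x) = 6x - 3
Substitute x = 4:
f'(4) = 6 * 4 - 3
= 24 - 3
= 21

21


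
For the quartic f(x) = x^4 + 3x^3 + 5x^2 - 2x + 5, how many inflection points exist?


Inflection points occur where f''(x) = 0 and concavity changes.
f(x) = x^4 + 3x^3 + 5x^2 - 2x + 5
f'(x) = 4x^3 + 9x^2 + 10x - 2
f''(x) = 12x^2 + 18x + 10
This is a quadratic in x. Use the discriminant to count real roots.
Discriminant = (18)^2 - 4 * 12 * 10
= 324 - 480
= -156
Since discriminant < 0, f''(x) = 0 has no real solutions.
Number of inflection points: 0

0


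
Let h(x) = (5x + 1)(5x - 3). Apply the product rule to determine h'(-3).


Let u(x) = 5x + 1 and v(x) = 5x - 3
u'(x) = 5
v'(x) = 5
Product rule: h'(x) = u'(x)*v(x) + u(x)*v'(x)
= 5 * (5x - 3) + (5x + 1) * 5
At x = -3:
u(-3) = 5 * (-3) + 1 = -14
v(-3) = 5 * (-3) - 3 = -18
h'(-3) = 5 * (-18) + (-14) * 5
= -90 - 70
= -160

-160


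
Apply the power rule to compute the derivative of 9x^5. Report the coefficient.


We apply the power rule: d/dx [ax^n] = a*n * x^(n-1)
d/dx [9x^5]
= 9 * 5 * x^(5-1)
= 45x^4
The coefficient is 45

45


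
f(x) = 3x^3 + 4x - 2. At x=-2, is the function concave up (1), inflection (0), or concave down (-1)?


Concavity is determined by the sign of f''(x).
f(x) = 3x^3 + 4x - 2
f'(x) = 9x^2 + 4
f''(x) = 18x
f''(-2) = 18 * (-2) + 0
= -36 + 0
= -36
Since f''(-2) < 0, the function is concave down (-1)

-1


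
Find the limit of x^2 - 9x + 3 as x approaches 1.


Since polynomials are continuous, we use direct substitution.
lim(x->1) of x^2 - 9x + 3
= 1 * 1^2 - 9 * 1 + 3
= 1 - 9 + 3
= -5

-5


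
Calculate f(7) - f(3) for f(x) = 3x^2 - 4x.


Net change = f(b) - f(a)
f(x) = 3x^2 - 4x
Compute f(7):
f(7) = 3 * 7^2 - 4 * 7 + 0
= 147 - 28 + 0
= 119
Compute f(3):
f(3) = 3 * 3^2 - 4 * 3 + 0
= 27 - 12 + 0
= 15
Net change = 119 - 15 = 104

104


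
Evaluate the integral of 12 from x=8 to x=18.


The integral of a constant k over [a, b] equals k * (b - a).
integral from 8 to 18 of 12 dx
= 12 * (18 - 8)
= 12 * 10
= 120

120


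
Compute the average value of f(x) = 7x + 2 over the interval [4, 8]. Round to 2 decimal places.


Average value = 1/(b-a) * integral from a to b of f(x) dx
First compute the integral of 7x + 2:
F(x) = (7/2)x^2 + 2x
F(8) = 7/2 * 64 + 2 * 8 = 240
F(4) = 7/2 * 16 + 2 * 4 = 64
Integral = 240 - 64 = 176
Average = 176 / (8 - 4) = 176 / 4
= 44 = 44.00

44.00


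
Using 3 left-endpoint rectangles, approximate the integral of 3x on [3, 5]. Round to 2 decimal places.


Left Riemann sum uses left endpoints of each subinterval.
Interval: [3, 5], n = 3
dx = (5 - 3) / 3 = 2/3
Left endpoints: [3, 11/3, 13/3]
f values: [9, 11, 13]
Sum = dx * (sum of f values)
= 2/3 * 33
= 22 = 22.00

22.00


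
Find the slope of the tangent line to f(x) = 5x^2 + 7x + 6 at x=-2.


The slope of the tangent line equals f'(x) at the point.
f(x) = 5x^2 + 7x + 6
f'(x) = 10x + 7
At x = -2:
f'(-2) = 10 * (-2) + 7
= -20 + 7
= -13

-13


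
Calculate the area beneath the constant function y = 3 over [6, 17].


The area under a constant function y = 3 is a rectangle.
Width = 17 - 6 = 11
Height = 3
Area = width * height
= 11 * 3
= 33

33


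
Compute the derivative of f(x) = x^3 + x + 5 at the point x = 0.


Differentiate f(x) = x^3 + x + 5 term by term:
f'(x) = 3x^2 + 1
Substitute x = 0:
f'(0) = 3 * 0^2 + 0 * 0 + 1
= 0 + 0 + 1
= 1

1


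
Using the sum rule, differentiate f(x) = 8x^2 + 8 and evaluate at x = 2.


Differentiate term by term using power and sum rules:
f(x) = 8x^2 + 8
f'(x) = 16x
Substitute x = 2:
f'(2) = 16 * 2 + 0
= 32 + 0
= 32

32


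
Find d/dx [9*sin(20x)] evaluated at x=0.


Apply the chain rule to differentiate 9*sin(20x):
d/dx [9*sin(20x)]
= 9 * cos(20x) * d/dx(20x)
= 9 * 20 * cos(20x)
= 180 * cos(20x)
Evaluate at x = 0:
= 180 * cos(0)
= 180 * 1
= 180

180


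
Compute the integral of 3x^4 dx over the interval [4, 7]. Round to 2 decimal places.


Find the antiderivative of 3x^4:
F(x) = 3/5 * x^5
Apply the Fundamental Theorem of Calculus:
F(7) - F(4)
= 3/5 * 7^5 - 3/5 * 4^5
= 3/5 * (16807 - 1024)
= 3/5 * 15783
= 47349/5 = 9469.80

9469.80


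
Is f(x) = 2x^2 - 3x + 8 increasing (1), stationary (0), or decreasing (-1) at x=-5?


Compute f'(x) to determine behavior:
f'(x) = 4x - 3
f'(-5) = 4 * (-5) - 3
= -20 - 3
= -23
Since f'(-5) < 0, the function is decreasing (-1)

-1


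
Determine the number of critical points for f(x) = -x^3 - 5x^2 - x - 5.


Find where f'(x) = 0:
f(x) = -x^3 - 5x^2 - x - 5
f'(x) = -3x^2 - 10x - 1
This is a quadratic in x. Use the discriminant to count real roots.
Discriminant = (-10)^2 - 4 * (-3) * (-1)
= 100 - 12
= 88
Since discriminant > 0, f'(x) = 0 has 2 real solutions.
Number of critical points: 2

2


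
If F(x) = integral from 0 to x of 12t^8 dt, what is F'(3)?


By the Fundamental Theorem of Calculus (Part 1):
If F(x) = integral from 0 to x of f(t) dt, then F'(x) = f(x)
Here f(t) = 12t^8
So F'(x) = 12x^8
Evaluate at x = 3:
F'(3) = 12 * 3^8
= 12 * 6561
= 78732

78732


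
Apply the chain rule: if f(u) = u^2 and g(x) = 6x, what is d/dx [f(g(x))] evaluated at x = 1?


Using the chain rule: (f(g(x)))' = f'(g(x)) * g'(x)
First, find g(1):
g(1) = 6 * 1 + 0 = 6
Next, f'(u) = 2u
And g'(x) = 6
So f'(g(1)) * g'(1)
= 2 * 6 * 6
= 72

72


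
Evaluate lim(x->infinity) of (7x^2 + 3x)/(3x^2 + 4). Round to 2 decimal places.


For limits at infinity with equal-degree polynomials,
we compare leading coefficients.
Numerator leading term: 7x^2
Denominator leading term: 3x^2
Divide both by x^2:
lim = (7 + 3/x) / (3 + 4/x^2)
As x -> infinity, the 1/x and 1/x^2 terms vanish:
= 7/3 ≈ 2.33

2.33


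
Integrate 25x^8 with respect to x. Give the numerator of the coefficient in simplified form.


Apply the power rule for integration:
integral of ax^n dx = a/(n+1) * x^(n+1) + C
integral of 25x^8 dx
= 25/9 * x^9 + C
The coefficient in lowest terms is 25/9, and its numerator is 25

25


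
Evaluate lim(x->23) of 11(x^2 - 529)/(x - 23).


Direct substitution gives 0/0, so we factor the numerator.
Factor: 11(x^2 - 529) = 11 * (x - 23)(x + 23)
Cancel the common factor (x - 23):
11(x^2 - 529)/(x - 23) = 11 * (x + 23)
Now substitute x = 23:
= 11 * (23 + 23) = 506

506


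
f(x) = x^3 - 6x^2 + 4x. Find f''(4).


First derivative:
f'(x) = 3x^2 - 12x + 4
Second derivative:
f''(x) = 6x - 12
Substitute x = 4:
f''(4) = 6 * 4 - 12
= 24 - 12
= 12

12


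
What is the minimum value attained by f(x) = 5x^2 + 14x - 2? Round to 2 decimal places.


For a quadratic f(x) = ax^2 + bx + c with a > 0, the minimum is at the vertex.
Vertex x-coordinate: x = -b/(2a)
x = -(14) / (2 * 5)
x = -14/10 = -7/5
Substitute back to find the minimum value:
f(-7/5) = 5 * (-7/5)^2 + 14 * (-7/5) - 2
= 49/5 - 98/5 - 2
= -59/5 = -11.80

-11.80


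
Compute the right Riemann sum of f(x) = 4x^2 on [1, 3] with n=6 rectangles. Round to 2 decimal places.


Right Riemann sum uses right endpoints of each subinterval.
Interval: [1, 3], n = 6
dx = (3 - 1) / 6 = 1/3
Right endpoints: [4/3, 5/3, 2, 7/3, 8/3, 3]
f values: [64/9, 100/9, 16, 196/9, 256/9, 36]
Sum = dx * (sum of f values)
= 1/3 * 1084/9
= 1084/27 ≈ 40.15

40.15


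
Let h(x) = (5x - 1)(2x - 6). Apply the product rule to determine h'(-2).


Let u(x) = 5x - 1 and v(x) = 2x - 6
u'(x) = 5
v'(x) = 2
Product rule: h'(x) = u'(x)*v(x) + u(x)*v'(x)
= 5 * (2x - 6) + (5x - 1) * 2
At x = -2:
u(-2) = 5 * (-2) - 1 = -11
v(-2) = 2 * (-2) - 6 = -10
h'(-2) = 5 * (-10) + (-11) * 2
= -50 - 22
= -72

-72


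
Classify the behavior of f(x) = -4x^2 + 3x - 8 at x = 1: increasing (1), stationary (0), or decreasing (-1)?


Compute f'(x) to determine behavior:
f'(x) = -8x + 3
f'(1) = -8 * 1 + 3
= -8 + 3
= -5
Since f'(1) < 0, the function is decreasing (-1)

-1


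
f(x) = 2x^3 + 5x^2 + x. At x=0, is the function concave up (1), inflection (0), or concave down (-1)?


Concavity is determined by the sign of f''(x).
f(x) = 2x^3 + 5x^2 + x
f'(x) = 6x^2 + 10x + 1
f''(x) = 12x + 10
f''(0) = 12 * 0 + 10
= 0 + 10
= 10
Since f''(0) > 0, the function is concave up (1)

1


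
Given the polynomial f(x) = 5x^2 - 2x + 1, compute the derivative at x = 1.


Differentiate term by term using power and sum rules:
f(x) = 5x^2 - 2x + 1
f'(x) = 10x - 2
Substitute x = 1:
f'(1) = 10 * 1 - 2
= 10 - 2
= 8

8


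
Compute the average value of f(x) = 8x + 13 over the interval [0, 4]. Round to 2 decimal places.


Average value = 1/(b-a) * integral from a to b of f(x) dx
First compute the integral of 8x + 13:
F(x) = 4x^2 + 13x
F(4) = 4 * 16 + 13 * 4 = 116
F(0) = 4 * 0 + 13 * 0 = 0
Integral = 116 - 0 = 116
Average = 116 / (4 - 0) = 116 / 4
= 29 = 29.00

29.00


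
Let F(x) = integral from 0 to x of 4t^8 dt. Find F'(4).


By the Fundamental Theorem of Calculus (Part 1):
If F(x) = integral from 0 to x of f(t) dt, then F'(x) = f(x)
Here f(t) = 4t^8
So F'(x) = 4x^8
Evaluate at x = 4:
F'(4) = 4 * 4^8
= 4 * 65536
= 262144

262144


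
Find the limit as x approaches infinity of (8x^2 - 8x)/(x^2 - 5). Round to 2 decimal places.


For limits at infinity with equal-degree polynomials,
we compare leading coefficients.
Numerator leading term: 8x^2
Denominator leading term: x^2
Divide both by x^2:
lim = (8 - 8/x) / (1 - 5/x^2)
As x -> infinity, the 1/x and 1/x^2 terms vanish:
= 8/1 = 8 = 8.00

8.00


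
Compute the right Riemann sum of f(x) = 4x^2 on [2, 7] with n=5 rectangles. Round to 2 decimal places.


Right Riemann sum uses right endpoints of each subinterval.
Interval: [2, 7], n = 5
dx = (7 - 2) / 5 = 1
Right endpoints: [3, 4, 5, 6, 7]
f values: [36, 64, 100, 144, 196]
Sum = dx * (sum of f values)
= 1 * 540
= 540 = 540.00

540.00


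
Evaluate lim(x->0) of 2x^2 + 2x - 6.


Since polynomials are continuous, we use direct substitution.
lim(x->0) of 2x^2 + 2x - 6
= 2 * 0^2 + 2 * 0 - 6
= 0 + 0 - 6
= -6

-6


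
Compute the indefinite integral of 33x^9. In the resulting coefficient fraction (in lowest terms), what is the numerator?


Apply the power rule for integration:
integral of ax^n dx = a/(n+1) * x^(n+1) + C
integral of 33x^9 dx
= 33/10 * x^10 + C
The coefficient in lowest terms is 33/10, and its numerator is 33

33


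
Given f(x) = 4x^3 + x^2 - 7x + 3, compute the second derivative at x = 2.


First derivative:
f'(x) = 12x^2 + 2x - 7
Second derivative:
f''(x) = 24x + 2
Substitute x = 2:
f''(2) = 24 * 2 + 2
= 48 + 2
= 50

50


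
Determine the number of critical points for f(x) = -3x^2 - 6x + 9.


Find where f'(x) = 0:
f'(x) = -6x - 6
Set f'(x) = 0:
-6x - 6 = 0
x = 6 / (-6) = -1
This is a linear equation in x, so there is exactly one solution.
Number of critical points: 1

1


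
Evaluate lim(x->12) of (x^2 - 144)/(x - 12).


Direct substitution gives 0/0, so we factor the numerator.
Factor: (x^2 - 144) = (x - 12)(x + 12)
Cancel the common factor (x - 12):
(x^2 - 144)/(x - 12) = (x + 12)
Now substitute x = 12:
= (12 + 12) = 24

24


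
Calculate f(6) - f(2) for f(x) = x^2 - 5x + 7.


Net change = f(b) - f(a)
f(x) = x^2 - 5x + 7
Compute f(6):
f(6) = 1 * 6^2 - 5 * 6 + 7
= 36 - 30 + 7
= 13
Compute f(2):
f(2) = 1 * 2^2 - 5 * 2 + 7
= 4 - 10 + 7
= 1
Net change = 13 - 1 = 12

12


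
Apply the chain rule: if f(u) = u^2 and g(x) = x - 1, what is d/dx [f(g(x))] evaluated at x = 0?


Using the chain rule: (f(g(x)))' = f'(g(x)) * g'(x)
First, find g(0):
g(0) = 1 * 0 - 1 = -1
Next, f'(u) = 2u
And g'(x) = 1
So f'(g(0)) * g'(0)
= 2 * (-1) * 1
= -2

-2


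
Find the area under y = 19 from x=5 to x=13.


The area under a constant function y = 19 is a rectangle.
Width = 13 - 5 = 8
Height = 19
Area = width * height
= 8 * 19
= 152

152


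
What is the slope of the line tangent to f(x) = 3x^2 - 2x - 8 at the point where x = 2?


The slope of the tangent line equals f'(x) at the point.
f(x) = 3x^2 - 2x - 8
f'(x) = 6x - 2
At x = 2:
f'(2) = 6 * 2 - 2
= 12 - 2
= 10

10


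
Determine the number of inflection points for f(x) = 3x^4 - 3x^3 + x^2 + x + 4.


Inflection points occur where f''(x) = 0 and concavity changes.
f(x) = 3x^4 - 3x^3 + x^2 + x + 4
f'(x) = 12x^3 - 9x^2 + 2x + 1
f''(x) = 36x^2 - 18x + 2
This is a quadratic in x. Use the discriminant to count real roots.
Discriminant = (-18)^2 - 4 * 36 * 2
= 324 - 288
= 36
Since discriminant > 0, f''(x) = 0 has 2 distinct real solutions.
A quadratic with two distinct real roots changes sign at each root, so concavity changes at both.
Number of inflection points: 2

2


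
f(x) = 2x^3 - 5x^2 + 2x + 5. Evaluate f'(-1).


Differentiate f(x) = 2x^3 - 5x^2 + 2x + 5 term by term:
f'(x) = 6x^2 - 10x + 2
Substitute x = -1:
f'(-1) = 6 * (-1)^2 - 10 * (-1) + 2
= 6 + 10 + 2
= 18

18


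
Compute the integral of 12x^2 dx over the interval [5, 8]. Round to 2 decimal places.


Find the antiderivative of 12x^2:
F(x) = 12/3 * x^3
Apply the Fundamental Theorem of Calculus:
F(8) - F(5)
= 12/3 * 8^3 - 12/3 * 5^3
= 12/3 * (512 - 125)
= 12/3 * 387
= 1548 = 1548.00

1548.00


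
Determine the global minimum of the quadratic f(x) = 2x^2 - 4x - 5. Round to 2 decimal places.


For a quadratic f(x) = ax^2 + bx + c with a > 0, the minimum is at the vertex.
Vertex x-coordinate: x = -b/(2a)
x = -(-4) / (2 * 2)
x = 4/4 = 1
Substitute back to find the minimum value:
f(1) = 2 * 1^2 - 4 * 1 - 5
= 2 - 4 - 5
= -7 = -7.00

-7.00


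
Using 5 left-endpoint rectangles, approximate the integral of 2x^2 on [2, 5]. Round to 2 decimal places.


Left Riemann sum uses left endpoints of each subinterval.
Interval: [2, 5], n = 5
dx = (5 - 2) / 5 = 3/5
Left endpoints: [2, 13/5, 16/5, 19/5, 22/5]
f values: [8, 338/25, 512/25, 722/25, 968/25]
Sum = dx * (sum of f values)
= 3/5 * 548/5
= 1644/25 = 65.76

65.76


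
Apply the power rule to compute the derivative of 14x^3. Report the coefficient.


We apply the power rule: d/dx [ax^n] = a*n * x^(n-1)
d/dx [14x^3]
= 14 * 3 * x^(3-1)
= 42x^2
The coefficient is 42

42


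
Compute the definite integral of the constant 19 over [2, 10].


The integral of a constant k over [a, b] equals k * (b - a).
integral from 2 to 10 of 19 dx
= 19 * (10 - 2)
= 19 * 8
= 152

152


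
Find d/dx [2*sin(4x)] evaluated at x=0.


Apply the chain rule to differentiate 2*sin(4x):
d/dx [2*sin(4x)]
= 2 * cos(4x) * d/dx(4x)
= 2 * 4 * cos(4x)
= 8 * cos(4x)
Evaluate at x = 0:
= 8 * cos(0)
= 8 * 1
= 8

8


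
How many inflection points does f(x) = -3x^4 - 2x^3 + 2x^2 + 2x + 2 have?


Inflection points occur where f''(x) = 0 and concavity changes.
f(x) = -3x^4 - 2x^3 + 2x^2 + 2x + 2
f'(x) = -12x^3 - 6x^2 + 4x + 2
f''(x) = -36x^2 - 12x + 4
This is a quadratic in x. Use the discriminant to count real roots.
Discriminant = (-12)^2 - 4 * (-36) * 4
= 144 - (-576)
= 720
Since discriminant > 0, f''(x) = 0 has 2 distinct real solutions.
A quadratic with two distinct real roots changes sign at each root, so concavity changes at both.
Number of inflection points: 2

2


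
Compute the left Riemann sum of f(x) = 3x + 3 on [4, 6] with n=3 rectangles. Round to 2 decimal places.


Left Riemann sum uses left endpoints of each subinterval.
Interval: [4, 6], n = 3
dx = (6 - 4) / 3 = 2/3
Left endpoints: [4, 14/3, 16/3]
f values: [15, 17, 19]
Sum = dx * (sum of f values)
= 2/3 * 51
= 34 = 34.00

34.00


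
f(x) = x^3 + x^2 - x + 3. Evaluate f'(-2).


Differentiate f(x) = x^3 + x^2 - x + 3 term by term:
f'(x) = 3x^2 + 2x - 1
Substitute x = -2:
f'(-2) = 3 * (-2)^2 + 2 * (-2) - 1
= 12 - 4 - 1
= 7

7


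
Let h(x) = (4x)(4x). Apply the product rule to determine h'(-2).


Let u(x) = 4x and v(x) = 4x
u'(x) = 4
v'(x) = 4
Product rule: h'(x) = u'(x)*v(x) + u(x)*v'(x)
= 4 * (4x) + (4x) * 4
At x = -2:
u(-2) = 4 * (-2) + 0 = -8
v(-2) = 4 * (-2) + 0 = -8
h'(-2) = 4 * (-8) + (-8) * 4
= -32 - 32
= -64

-64


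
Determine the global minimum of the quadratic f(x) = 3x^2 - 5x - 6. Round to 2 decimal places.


For a quadratic f(x) = ax^2 + bx + c with a > 0, the minimum is at the vertex.
Vertex x-coordinate: x = -b/(2a)
x = -(-5) / (2 * 3)
x = 5/6
Substitute back to find the minimum value:
f(5/6) = 3 * (5/6)^2 - 5 * (5/6) - 6
= 25/12 - 25/6 - 6
= -97/12 ≈ -8.08

-8.08


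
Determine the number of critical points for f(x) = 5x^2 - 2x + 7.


Find where f'(x) = 0:
f'(x) = 10x - 2
Set f'(x) = 0:
10x - 2 = 0
x = 2 / 10 = 1/5
This is a linear equation in x, so there is exactly one solution.
Number of critical points: 1

1


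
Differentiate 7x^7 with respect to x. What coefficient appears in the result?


We apply the power rule: d/dx [ax^n] = a*n * x^(n-1)
d/dx [7x^7]
= 7 * 7 * x^(7-1)
= 49x^6
The coefficient is 49

49


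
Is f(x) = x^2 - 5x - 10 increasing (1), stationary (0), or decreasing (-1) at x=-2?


Compute f'(x) to determine behavior:
f'(x) = 2x - 5
f'(-2) = 2 * (-2) - 5
= -4 - 5
= -9
Since f'(-2) < 0, the function is decreasing (-1)

-1


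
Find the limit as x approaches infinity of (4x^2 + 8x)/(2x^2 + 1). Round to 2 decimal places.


For limits at infinity with equal-degree polynomials,
we compare leading coefficients.
Numerator leading term: 4x^2
Denominator leading term: 2x^2
Divide both by x^2:
lim = (4 + 8/x) / (2 + 1/x^2)
As x -> infinity, the 1/x and 1/x^2 terms vanish:
= 4/2 = 2 = 2.00

2.00


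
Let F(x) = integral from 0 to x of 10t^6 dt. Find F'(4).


By the Fundamental Theorem of Calculus (Part 1):
If F(x) = integral from 0 to x of f(t) dt, then F'(x) = f(x)
Here f(t) = 10t^6
So F'(x) = 10x^6
Evaluate at x = 4:
F'(4) = 10 * 4^6
= 10 * 4096
= 40960

40960


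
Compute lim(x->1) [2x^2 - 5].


Since polynomials are continuous, we use direct substitution.
lim(x->1) of 2x^2 - 5
= 2 * 1^2 + 0 * 1 - 5
= 2 + 0 - 5
= -3

-3


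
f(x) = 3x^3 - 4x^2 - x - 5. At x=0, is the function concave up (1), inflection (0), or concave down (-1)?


Concavity is determined by the sign of f''(x).
f(x) = 3x^3 - 4x^2 - x - 5
f'(x) = 9x^2 - 8x - 1
f''(x) = 18x - 8
f''(0) = 18 * 0 - 8
= 0 - 8
= -8
Since f''(0) < 0, the function is concave down (-1)

-1


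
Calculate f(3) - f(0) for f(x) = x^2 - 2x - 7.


Net change = f(b) - f(a)
f(x) = x^2 - 2x - 7
Compute f(3):
f(3) = 1 * 3^2 - 2 * 3 - 7
= 9 - 6 - 7
= -4
Compute f(0):
f(0) = 1 * 0^2 - 2 * 0 - 7
= 0 + 0 - 7
= -7
Net change = -4 - (-7) = 3

3


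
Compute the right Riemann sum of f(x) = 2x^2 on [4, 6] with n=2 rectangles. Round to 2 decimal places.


Right Riemann sum uses right endpoints of each subinterval.
Interval: [4, 6], n = 2
dx = (6 - 4) / 2 = 1
Right endpoints: [5, 6]
f values: [50, 72]
Sum = dx * (sum of f values)
= 1 * 122
= 122 = 122.00

122.00


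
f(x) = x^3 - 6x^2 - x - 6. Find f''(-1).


First derivative:
f'(x) = 3x^2 - 12x - 1
Second derivative:
f''(x) = 6x - 12
Substitute x = -1:
f''(-1) = 6 * (-1) - 12
= -6 - 12
= -18

-18


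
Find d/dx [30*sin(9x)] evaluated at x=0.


Apply the chain rule to differentiate 30*sin(9x):
d/dx [30*sin(9x)]
= 30 * cos(9x) * d/dx(9x)
= 30 * 9 * cos(9x)
= 270 * cos(9x)
Evaluate at x = 0:
= 270 * cos(0)
= 270 * 1
= 270

270


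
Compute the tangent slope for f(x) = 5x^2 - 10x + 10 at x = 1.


The slope of the tangent line equals f'(x) at the point.
f(x) = 5x^2 - 10x + 10
f'(x) = 10x - 10
At x = 1:
f'(1) = 10 * 1 - 10
= 10 - 10
= 0

0


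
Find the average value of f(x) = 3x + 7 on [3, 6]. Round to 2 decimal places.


Average value = 1/(b-a) * integral from a to b of f(x) dx
First compute the integral of 3x + 7:
F(x) = (3/2)x^2 + 7x
F(6) = 3/2 * 36 + 7 * 6 = 96
F(3) = 3/2 * 9 + 7 * 3 = 69/2
Integral = 96 - 69/2 = 123/2
Average = (123/2) / (6 - 3) = (123/2) / 3
= 41/2 = 20.50

20.50


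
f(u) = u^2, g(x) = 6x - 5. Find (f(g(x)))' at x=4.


Using the chain rule: (f(g(x)))' = f'(g(x)) * g'(x)
First, find g(4):
g(4) = 6 * 4 - 5 = 19
Next, f'(u) = 2u
And g'(x) = 6
So f'(g(4)) * g'(4)
= 2 * 19 * 6
= 228

228


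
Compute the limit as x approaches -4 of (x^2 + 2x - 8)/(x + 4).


Direct substitution gives 0/0, so we factor the numerator.
Factor: (x^2 + 2x - 8) = (x + 4)(x - 2)
Cancel the common factor (x + 4):
(x^2 + 2x - 8)/(x + 4) = (x - 2)
Now substitute x = -4:
= (-4) - (2) = -6

-6


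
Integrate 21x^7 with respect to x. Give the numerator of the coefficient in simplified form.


Apply the power rule for integration:
integral of ax^n dx = a/(n+1) * x^(n+1) + C
integral of 21x^7 dx
= 21/8 * x^8 + C
The coefficient in lowest terms is 21/8, and its numerator is 21

21


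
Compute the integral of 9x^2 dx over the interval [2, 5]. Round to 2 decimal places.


Find the antiderivative of 9x^2:
F(x) = 9/3 * x^3
Apply the Fundamental Theorem of Calculus:
F(5) - F(2)
= 9/3 * 5^3 - 9/3 * 2^3
= 9/3 * (125 - 8)
= 9/3 * 117
= 351 = 351.00

351.00


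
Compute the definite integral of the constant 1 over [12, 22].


The integral of a constant k over [a, b] equals k * (b - a).
integral from 12 to 22 of 1 dx
= 1 * (22 - 12)
= 1 * 10
= 10

10


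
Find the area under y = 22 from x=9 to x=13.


The area under a constant function y = 22 is a rectangle.
Width = 13 - 9 = 4
Height = 22
Area = width * height
= 4 * 22
= 88

88


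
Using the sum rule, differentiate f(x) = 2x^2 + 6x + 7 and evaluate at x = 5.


Differentiate term by term using power and sum rules:
f(x) = 2x^2 + 6x + 7
f'(x) = 4x + 6
Substitute x = 5:
f'(5) = 4 * 5 + 6
= 20 + 6
= 26

26


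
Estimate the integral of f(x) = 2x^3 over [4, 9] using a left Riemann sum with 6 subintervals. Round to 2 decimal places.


Left Riemann sum uses left endpoints of each subinterval.
Interval: [4, 9], n = 6
dx = (9 - 4) / 6 = 5/6
Left endpoints: [4, 29/6, 17/3, 13/2, 22/3, 49/6]
f values: [128, 24389/108, 9826/27, 2197/4, 21296/27, 117649/108]
Sum = dx * (sum of f values)
= 5/6 * 37741/12
= 188705/72 ≈ 2620.90

2620.90


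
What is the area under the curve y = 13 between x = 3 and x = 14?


The area under a constant function y = 13 is a rectangle.
Width = 14 - 3 = 11
Height = 13
Area = width * height
= 11 * 13
= 143

143


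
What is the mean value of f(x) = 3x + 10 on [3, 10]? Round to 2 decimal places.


Average value = 1/(b-a) * integral from a to b of f(x) dx
First compute the integral of 3x + 10:
F(x) = (3/2)x^2 + 10x
F(10) = 3/2 * 100 + 10 * 10 = 250
F(3) = 3/2 * 9 + 10 * 3 = 87/2
Integral = 250 - 87/2 = 413/2
Average = (413/2) / (10 - 3) = (413/2) / 7
= 59/2 = 29.50

29.50


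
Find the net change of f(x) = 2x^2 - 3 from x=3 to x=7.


Net change = f(b) - f(a)
f(x) = 2x^2 - 3
Compute f(7):
f(7) = 2 * 7^2 + 0 * 7 - 3
= 98 + 0 - 3
= 95
Compute f(3):
f(3) = 2 * 3^2 + 0 * 3 - 3
= 18 + 0 - 3
= 15
Net change = 95 - 15 = 80

80


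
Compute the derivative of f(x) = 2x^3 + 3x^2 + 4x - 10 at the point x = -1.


Differentiate f(x) = 2x^3 + 3x^2 + 4x - 10 term by term:
f'(x) = 6x^2 + 6x + 4
Substitute x = -1:
f'(-1) = 6 * (-1)^2 + 6 * (-1) + 4
= 6 - 6 + 4
= 4

4


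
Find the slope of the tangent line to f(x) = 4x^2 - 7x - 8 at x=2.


The slope of the tangent line equals f'(x) at the point.
f(x) = 4x^2 - 7x - 8
f'(x) = 8x - 7
At x = 2:
f'(2) = 8 * 2 - 7
= 16 - 7
= 9

9


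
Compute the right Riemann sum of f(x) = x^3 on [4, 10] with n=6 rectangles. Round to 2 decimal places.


Right Riemann sum uses right endpoints of each subinterval.
Interval: [4, 10], n = 6
dx = (10 - 4) / 6 = 1
Right endpoints: [5, 6, 7, 8, 9, 10]
f values: [125, 216, 343, 512, 729, 1000]
Sum = dx * (sum of f values)
= 1 * 2925
= 2925 = 2925.00

2925.00


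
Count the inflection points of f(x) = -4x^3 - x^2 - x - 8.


Inflection points occur where f''(x) = 0 and concavity changes.
f(x) = -4x^3 - x^2 - x - 8
f'(x) = -12x^2 - 2x - 1
f''(x) = -24x - 2
Set f''(x) = 0:
-24x - 2 = 0
x = 2 / (-24) = -1/12
Since f''(x) is linear (degree 1), it changes sign at this point.
Therefore there is exactly 1 inflection point.

1


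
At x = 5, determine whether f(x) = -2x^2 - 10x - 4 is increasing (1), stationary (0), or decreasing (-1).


Compute f'(x) to determine behavior:
f'(x) = -4x - 10
f'(5) = -4 * 5 - 10
= -20 - 10
= -30
Since f'(5) < 0, the function is decreasing (-1)

-1


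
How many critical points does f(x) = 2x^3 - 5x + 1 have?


Find where f'(x) = 0:
f(x) = 2x^3 - 5x + 1
f'(x) = 6x^2 - 5
This is a quadratic in x. Use the discriminant to count real roots.
Discriminant = (0)^2 - 4 * 6 * (-5)
= 0 - (-120)
= 120
Since discriminant > 0, f'(x) = 0 has 2 real solutions.
Number of critical points: 2

2


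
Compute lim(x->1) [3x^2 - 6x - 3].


Since polynomials are continuous, we use direct substitution.
lim(x->1) of 3x^2 - 6x - 3
= 3 * 1^2 - 6 * 1 - 3
= 3 - 6 - 3
= -6

-6


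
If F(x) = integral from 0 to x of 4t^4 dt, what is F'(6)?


By the Fundamental Theorem of Calculus (Part 1):
If F(x) = integral from 0 to x of f(t) dt, then F'(x) = f(x)
Here f(t) = 4t^4
So F'(x) = 4x^4
Evaluate at x = 6:
F'(6) = 4 * 6^4
= 4 * 1296
= 5184

5184


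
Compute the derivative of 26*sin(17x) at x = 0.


Apply the chain rule to differentiate 26*sin(17x):
d/dx [26*sin(17x)]
= 26 * cos(17x) * d/dx(17x)
= 26 * 17 * cos(17x)
= 442 * cos(17x)
Evaluate at x = 0:
= 442 * cos(0)
= 442 * 1
= 442

442


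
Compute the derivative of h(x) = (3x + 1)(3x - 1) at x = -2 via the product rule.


Let u(x) = 3x + 1 and v(x) = 3x - 1
u'(x) = 3
v'(x) = 3
Product rule: h'(x) = u'(x)*v(x) + u(x)*v'(x)
= 3 * (3x - 1) + (3x + 1) * 3
At x = -2:
u(-2) = 3 * (-2) + 1 = -5
v(-2) = 3 * (-2) - 1 = -7
h'(-2) = 3 * (-7) + (-5) * 3
= -21 - 15
= -36

-36


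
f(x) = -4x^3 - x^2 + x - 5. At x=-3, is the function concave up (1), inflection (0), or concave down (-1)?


Concavity is determined by the sign of f''(x).
f(x) = -4x^3 - x^2 + x - 5
f'(x) = -12x^2 - 2x + 1
f''(x) = -24x - 2
f''(-3) = -24 * (-3) - 2
= 72 - 2
= 70
Since f''(-3) > 0, the function is concave up (1)

1


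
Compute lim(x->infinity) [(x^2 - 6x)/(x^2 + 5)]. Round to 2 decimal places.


For limits at infinity with equal-degree polynomials,
we compare leading coefficients.
Numerator leading term: x^2
Denominator leading term: x^2
Divide both by x^2:
lim = (1 - 6/x) / (1 + 5/x^2)
As x -> infinity, the 1/x and 1/x^2 terms vanish:
= 1/1 = 1 = 1.00

1.00


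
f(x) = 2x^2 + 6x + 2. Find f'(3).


Differentiate term by term using power and sum rules:
f(x) = 2x^2 + 6x + 2
f'(x) = 4x + 6
Substitute x = 3:
f'(3) = 4 * 3 + 6
= 12 + 6
= 18

18


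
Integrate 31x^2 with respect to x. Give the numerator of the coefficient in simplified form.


Apply the power rule for integration:
integral of ax^n dx = a/(n+1) * x^(n+1) + C
integral of 31x^2 dx
= 31/3 * x^3 + C
The coefficient in lowest terms is 31/3, and its numerator is 31

31


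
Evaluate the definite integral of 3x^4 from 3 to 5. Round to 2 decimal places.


Find the antiderivative of 3x^4:
F(x) = 3/5 * x^5
Apply the Fundamental Theorem of Calculus:
F(5) - F(3)
= 3/5 * 5^5 - 3/5 * 3^5
= 3/5 * (3125 - 243)
= 3/5 * 2882
= 8646/5 = 1729.20

1729.20


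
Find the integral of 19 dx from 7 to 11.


The integral of a constant k over [a, b] equals k * (b - a).
integral from 7 to 11 of 19 dx
= 19 * (11 - 7)
= 19 * 4
= 76

76
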